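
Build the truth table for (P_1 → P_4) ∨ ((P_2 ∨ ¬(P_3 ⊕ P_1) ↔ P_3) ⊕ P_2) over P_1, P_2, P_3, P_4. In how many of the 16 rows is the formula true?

15

P_1 | P_2 | P_3 | P_4 | φ
--- | --- | --- | --- | -
 0  |  0  |  0  |  0  | 1
 0  |  0  |  0  |  1  | 1
 0  |  0  |  1  |  0  | 1
 0  |  0  |  1  |  1  | 1
 0  |  1  |  0  |  0  | 1
 0  |  1  |  0  |  1  | 1
 0  |  1  |  1  |  0  | 1
 0  |  1  |  1  |  1  | 1
 1  |  0  |  0  |  0  | 1
 1  |  0  |  0  |  1  | 1
 1  |  0  |  1  |  0  | 1
 1  |  0  |  1  |  1  | 1
 1  |  1  |  0  |  0  | 1
 1  |  1  |  0  |  1  | 1
 1  |  1  |  1  |  0  | 0
 1  |  1  |  1  |  1  | 1
The formula is true on 15 of the 16 rows.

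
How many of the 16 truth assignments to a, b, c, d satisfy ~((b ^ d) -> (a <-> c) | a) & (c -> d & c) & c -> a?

a  b  c  d  |  φ
1  1  1  1  |  1
1  1  1  0  |  1
1  1  0  1  |  1
1  1  0  0  |  1
1  0  1  1  |  1
1  0  1  0  |  1
1  0  0  1  |  1
1  0  0  0  |  1
0  1  1  1  |  1
0  1  1  0  |  1
0  1  0  1  |  1
0  1  0  0  |  1
0  0  1  1  |  0
0  0  1  0  |  1
0  0  0  1  |  1
0  0  0  0  |  1
The formula is true on 15 of the 16 rows.

15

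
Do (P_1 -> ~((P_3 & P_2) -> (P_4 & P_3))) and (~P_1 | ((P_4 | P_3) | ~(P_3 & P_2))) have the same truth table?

not equivalent

P_1  P_2  P_3  P_4  |  φ  ψ
 1    1    1    1   |  0  1
 1    1    1    0   |  1  1
 1    1    0    1   |  0  1
 1    1    0    0   |  0  1
 1    0    1    1   |  0  1
 1    0    1    0   |  0  1
 1    0    0    1   |  0  1
 1    0    0    0   |  0  1
 0    1    1    1   |  1  1
 0    1    1    0   |  1  1
 0    1    0    1   |  1  1
 0    1    0    0   |  1  1
 0    0    1    1   |  1  1
 0    0    1    0   |  1  1
 0    0    0    1   |  1  1
 0    0    0    0   |  1  1
The columns differ at P_1=1, P_2=1, P_3=1, P_4=1 (φ=0, ψ=1), so they are not equivalent.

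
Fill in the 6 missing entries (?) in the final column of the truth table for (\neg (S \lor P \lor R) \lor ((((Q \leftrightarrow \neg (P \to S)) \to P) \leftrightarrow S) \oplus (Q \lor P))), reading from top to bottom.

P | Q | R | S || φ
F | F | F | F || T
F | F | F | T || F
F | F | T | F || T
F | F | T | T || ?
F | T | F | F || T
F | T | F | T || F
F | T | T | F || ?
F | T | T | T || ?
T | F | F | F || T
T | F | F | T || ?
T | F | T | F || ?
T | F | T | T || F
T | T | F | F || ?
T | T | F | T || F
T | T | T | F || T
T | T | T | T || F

F, T, F, F, T, T

Row P=F, Q=F, R=T, S=T: \neg (S \lor P \lor R) = F, ((((Q \leftrightarrow \neg (P \to S)) \to P) \leftrightarrow S) \oplus (Q \lor P)) = F, so the formula = F.
Row P=F, Q=T, R=T, S=F: \neg (S \lor P \lor R) = F, ((((Q \leftrightarrow \neg (P \to S)) \to P) \leftrightarrow S) \oplus (Q \lor P)) = T, so the formula = T.
Row P=F, Q=T, R=T, S=T: \neg (S \lor P \lor R) = F, ((((Q \leftrightarrow \neg (P \to S)) \to P) \leftrightarrow S) \oplus (Q \lor P)) = F, so the formula = F.
Row P=T, Q=F, R=F, S=T: \neg (S \lor P \lor R) = F, ((((Q \leftrightarrow \neg (P \to S)) \to P) \leftrightarrow S) \oplus (Q \lor P)) = F, so the formula = F.
Row P=T, Q=F, R=T, S=F: \neg (S \lor P \lor R) = F, ((((Q \leftrightarrow \neg (P \to S)) \to P) \leftrightarrow S) \oplus (Q \lor P)) = T, so the formula = T.
Row P=T, Q=T, R=F, S=F: \neg (S \lor P \lor R) = F, ((((Q \leftrightarrow \neg (P \to S)) \to P) \leftrightarrow S) \oplus (Q \lor P)) = T, so the formula = T.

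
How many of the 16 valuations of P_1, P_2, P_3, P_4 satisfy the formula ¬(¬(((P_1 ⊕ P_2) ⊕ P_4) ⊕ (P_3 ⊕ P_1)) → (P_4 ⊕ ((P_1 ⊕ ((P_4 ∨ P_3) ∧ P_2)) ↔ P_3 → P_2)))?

4

P_1 | P_2 | P_3 | P_4 | φ
--- | --- | --- | --- | -
 F  |  F  |  F  |  F  | T
 F  |  F  |  F  |  T  | F
 F  |  F  |  T  |  F  | F
 F  |  F  |  T  |  T  | T
 F  |  T  |  F  |  F  | F
 F  |  T  |  F  |  T  | T
 F  |  T  |  T  |  F  | F
 F  |  T  |  T  |  T  | F
 T  |  F  |  F  |  F  | F
 T  |  F  |  F  |  T  | F
 T  |  F  |  T  |  F  | F
 T  |  F  |  T  |  T  | F
 T  |  T  |  F  |  F  | F
 T  |  T  |  F  |  T  | F
 T  |  T  |  T  |  F  | T
 T  |  T  |  T  |  T  | F
The formula is true on 4 of the 16 rows.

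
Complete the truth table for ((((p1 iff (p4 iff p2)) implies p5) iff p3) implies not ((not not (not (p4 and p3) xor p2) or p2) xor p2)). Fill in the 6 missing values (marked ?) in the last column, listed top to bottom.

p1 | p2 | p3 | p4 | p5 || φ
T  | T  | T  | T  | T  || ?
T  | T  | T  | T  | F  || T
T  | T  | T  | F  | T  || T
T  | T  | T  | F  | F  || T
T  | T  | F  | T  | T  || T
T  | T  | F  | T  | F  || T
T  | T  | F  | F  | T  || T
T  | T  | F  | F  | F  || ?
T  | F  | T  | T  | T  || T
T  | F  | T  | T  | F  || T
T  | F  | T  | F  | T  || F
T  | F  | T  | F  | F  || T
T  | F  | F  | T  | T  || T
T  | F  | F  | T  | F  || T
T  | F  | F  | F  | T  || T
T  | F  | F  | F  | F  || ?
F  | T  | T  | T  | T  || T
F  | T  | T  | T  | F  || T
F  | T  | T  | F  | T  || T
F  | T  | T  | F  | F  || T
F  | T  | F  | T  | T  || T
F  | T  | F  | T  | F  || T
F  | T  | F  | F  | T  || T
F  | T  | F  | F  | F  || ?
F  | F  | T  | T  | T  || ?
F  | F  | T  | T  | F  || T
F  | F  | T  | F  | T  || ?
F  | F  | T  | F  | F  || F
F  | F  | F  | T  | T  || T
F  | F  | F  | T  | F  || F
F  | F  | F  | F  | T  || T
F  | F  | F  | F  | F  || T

Row p1=T, p2=T, p3=T, p4=T, p5=T: (((p1 iff (p4 iff p2)) implies p5) iff p3) = T, not ((not not (not (p4 and p3) xor p2) or p2) xor p2) = T, so the formula = T.
Row p1=T, p2=T, p3=F, p4=F, p5=F: (((p1 iff (p4 iff p2)) implies p5) iff p3) = F, not ((not not (not (p4 and p3) xor p2) or p2) xor p2) = T, so the formula = T.
Row p1=T, p2=F, p3=F, p4=F, p5=F: (((p1 iff (p4 iff p2)) implies p5) iff p3) = T, not ((not not (not (p4 and p3) xor p2) or p2) xor p2) = F, so the formula = F.
Row p1=F, p2=T, p3=F, p4=F, p5=F: (((p1 iff (p4 iff p2)) implies p5) iff p3) = T, not ((not not (not (p4 and p3) xor p2) or p2) xor p2) = T, so the formula = T.
Row p1=F, p2=F, p3=T, p4=T, p5=T: (((p1 iff (p4 iff p2)) implies p5) iff p3) = T, not ((not not (not (p4 and p3) xor p2) or p2) xor p2) = T, so the formula = T.
Row p1=F, p2=F, p3=T, p4=F, p5=T: (((p1 iff (p4 iff p2)) implies p5) iff p3) = T, not ((not not (not (p4 and p3) xor p2) or p2) xor p2) = F, so the formula = F.

T, T, F, T, T, F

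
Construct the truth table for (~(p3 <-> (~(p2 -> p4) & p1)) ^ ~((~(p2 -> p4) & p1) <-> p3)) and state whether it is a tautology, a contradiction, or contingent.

p1 | p2 | p3 | p4 || φ
1  | 1  | 1  | 1  || 0
1  | 1  | 1  | 0  || 0
1  | 1  | 0  | 1  || 0
1  | 1  | 0  | 0  || 0
1  | 0  | 1  | 1  || 0
1  | 0  | 1  | 0  || 0
1  | 0  | 0  | 1  || 0
1  | 0  | 0  | 0  || 0
0  | 1  | 1  | 1  || 0
0  | 1  | 1  | 0  || 0
0  | 1  | 0  | 1  || 0
0  | 1  | 0  | 0  || 0
0  | 0  | 1  | 1  || 0
0  | 0  | 1  | 0  || 0
0  | 0  | 0  | 1  || 0
0  | 0  | 0  | 0  || 0
Every row is 0, so the formula is a contradiction.

contradiction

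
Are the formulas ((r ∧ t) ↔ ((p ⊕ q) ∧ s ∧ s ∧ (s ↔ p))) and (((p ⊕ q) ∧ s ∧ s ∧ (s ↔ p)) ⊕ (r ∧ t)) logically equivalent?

not equivalent

p | q | r | s | t || φ | ψ
T | T | T | T | T || F | T
T | T | T | T | F || T | F
T | T | T | F | T || F | T
T | T | T | F | F || T | F
T | T | F | T | T || T | F
T | T | F | T | F || T | F
T | T | F | F | T || T | F
T | T | F | F | F || T | F
T | F | T | T | T || T | F
T | F | T | T | F || F | T
T | F | T | F | T || F | T
T | F | T | F | F || T | F
T | F | F | T | T || F | T
T | F | F | T | F || F | T
T | F | F | F | T || T | F
T | F | F | F | F || T | F
F | T | T | T | T || F | T
F | T | T | T | F || T | F
F | T | T | F | T || F | T
F | T | T | F | F || T | F
F | T | F | T | T || T | F
F | T | F | T | F || T | F
F | T | F | F | T || T | F
F | T | F | F | F || T | F
F | F | T | T | T || F | T
F | F | T | T | F || T | F
F | F | T | F | T || F | T
F | F | T | F | F || T | F
F | F | F | T | T || T | F
F | F | F | T | F || T | F
F | F | F | F | T || T | F
F | F | F | F | F || T | F
The columns differ at p=T, q=T, r=T, s=T, t=T (φ=F, ψ=T), so they are not equivalent.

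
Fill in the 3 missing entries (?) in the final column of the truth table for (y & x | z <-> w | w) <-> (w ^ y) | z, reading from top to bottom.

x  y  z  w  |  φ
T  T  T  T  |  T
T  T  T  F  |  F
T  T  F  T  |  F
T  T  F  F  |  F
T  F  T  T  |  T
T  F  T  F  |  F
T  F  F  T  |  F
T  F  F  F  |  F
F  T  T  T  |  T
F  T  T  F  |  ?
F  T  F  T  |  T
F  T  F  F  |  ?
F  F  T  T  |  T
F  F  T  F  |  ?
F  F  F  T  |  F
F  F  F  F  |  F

F, T, F

Row x=F, y=T, z=T, w=F: (y & x | z <-> w | w) = F, ((w ^ y) | z) = T, so the formula = F.
Row x=F, y=T, z=F, w=F: (y & x | z <-> w | w) = T, ((w ^ y) | z) = T, so the formula = T.
Row x=F, y=F, z=T, w=F: (y & x | z <-> w | w) = F, ((w ^ y) | z) = T, so the formula = F.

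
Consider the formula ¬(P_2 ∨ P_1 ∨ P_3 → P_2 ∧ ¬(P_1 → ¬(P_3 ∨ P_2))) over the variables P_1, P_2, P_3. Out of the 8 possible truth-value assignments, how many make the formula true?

5

P_1 | P_2 | P_3 || φ
 0  |  0  |  0  || 0
 0  |  0  |  1  || 1
 0  |  1  |  0  || 1
 0  |  1  |  1  || 1
 1  |  0  |  0  || 1
 1  |  0  |  1  || 1
 1  |  1  |  0  || 0
 1  |  1  |  1  || 0
The formula is true on 5 of the 8 rows.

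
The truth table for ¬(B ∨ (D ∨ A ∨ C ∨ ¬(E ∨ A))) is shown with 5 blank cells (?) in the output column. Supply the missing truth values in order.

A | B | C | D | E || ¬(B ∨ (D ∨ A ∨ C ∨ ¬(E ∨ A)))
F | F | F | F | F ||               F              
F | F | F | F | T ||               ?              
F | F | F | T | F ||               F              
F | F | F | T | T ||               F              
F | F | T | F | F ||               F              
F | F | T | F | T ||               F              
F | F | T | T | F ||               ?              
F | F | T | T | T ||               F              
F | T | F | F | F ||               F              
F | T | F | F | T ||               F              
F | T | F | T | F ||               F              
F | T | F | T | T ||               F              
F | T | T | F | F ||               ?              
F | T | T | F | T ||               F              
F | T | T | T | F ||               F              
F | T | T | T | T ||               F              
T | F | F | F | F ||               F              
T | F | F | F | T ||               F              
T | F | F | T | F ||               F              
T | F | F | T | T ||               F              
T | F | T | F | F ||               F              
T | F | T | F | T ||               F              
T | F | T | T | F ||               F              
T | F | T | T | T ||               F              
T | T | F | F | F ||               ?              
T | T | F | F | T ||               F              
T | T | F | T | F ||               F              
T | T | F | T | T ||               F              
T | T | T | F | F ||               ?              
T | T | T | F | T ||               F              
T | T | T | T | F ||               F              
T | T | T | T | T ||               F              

Row A=F, B=F, C=F, D=F, E=T: (D ∨ A ∨ C ∨ ¬(E ∨ A)) = F, (B ∨ (D ∨ A ∨ C ∨ ¬(E ∨ A))) = F, so ¬(B ∨ (D ∨ A ∨ C ∨ ¬(E ∨ A))) = T.
Row A=F, B=F, C=T, D=T, E=F: (D ∨ A ∨ C ∨ ¬(E ∨ A)) = T, (B ∨ (D ∨ A ∨ C ∨ ¬(E ∨ A))) = T, so ¬(B ∨ (D ∨ A ∨ C ∨ ¬(E ∨ A))) = F.
Row A=F, B=T, C=T, D=F, E=F: (D ∨ A ∨ C ∨ ¬(E ∨ A)) = T, (B ∨ (D ∨ A ∨ C ∨ ¬(E ∨ A))) = T, so ¬(B ∨ (D ∨ A ∨ C ∨ ¬(E ∨ A))) = F.
Row A=T, B=T, C=F, D=F, E=F: (D ∨ A ∨ C ∨ ¬(E ∨ A)) = T, (B ∨ (D ∨ A ∨ C ∨ ¬(E ∨ A))) = T, so ¬(B ∨ (D ∨ A ∨ C ∨ ¬(E ∨ A))) = F.
Row A=T, B=T, C=T, D=F, E=F: (D ∨ A ∨ C ∨ ¬(E ∨ A)) = T, (B ∨ (D ∨ A ∨ C ∨ ¬(E ∨ A))) = T, so ¬(B ∨ (D ∨ A ∨ C ∨ ¬(E ∨ A))) = F.

T, F, F, F, F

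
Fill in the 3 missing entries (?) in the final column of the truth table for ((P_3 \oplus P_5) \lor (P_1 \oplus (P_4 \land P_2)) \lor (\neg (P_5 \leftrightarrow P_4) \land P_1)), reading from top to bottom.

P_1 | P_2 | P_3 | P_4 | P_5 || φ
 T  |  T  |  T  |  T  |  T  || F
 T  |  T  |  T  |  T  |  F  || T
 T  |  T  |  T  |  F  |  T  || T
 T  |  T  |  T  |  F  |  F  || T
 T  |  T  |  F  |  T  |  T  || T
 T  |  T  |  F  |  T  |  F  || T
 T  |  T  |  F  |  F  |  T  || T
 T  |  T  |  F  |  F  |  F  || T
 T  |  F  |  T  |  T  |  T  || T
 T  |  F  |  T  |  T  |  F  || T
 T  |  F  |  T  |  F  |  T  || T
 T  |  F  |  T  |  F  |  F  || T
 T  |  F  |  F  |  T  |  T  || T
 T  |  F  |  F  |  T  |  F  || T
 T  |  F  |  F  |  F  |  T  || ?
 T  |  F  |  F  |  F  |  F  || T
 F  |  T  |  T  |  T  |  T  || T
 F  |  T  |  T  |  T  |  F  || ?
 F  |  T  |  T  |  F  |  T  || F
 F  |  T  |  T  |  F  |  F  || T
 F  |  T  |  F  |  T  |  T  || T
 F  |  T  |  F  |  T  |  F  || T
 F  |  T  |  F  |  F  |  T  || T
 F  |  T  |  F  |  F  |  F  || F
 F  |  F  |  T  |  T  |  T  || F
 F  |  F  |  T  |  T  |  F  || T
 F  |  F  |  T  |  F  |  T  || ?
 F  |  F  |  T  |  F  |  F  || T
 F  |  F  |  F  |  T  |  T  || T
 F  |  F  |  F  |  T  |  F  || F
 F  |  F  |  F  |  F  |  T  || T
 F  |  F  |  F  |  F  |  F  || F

T, T, F

Row P_1=T, P_2=F, P_3=F, P_4=F, P_5=T: (P_3 \oplus P_5) = T, (P_1 \oplus (P_4 \land P_2)) = T, (\neg (P_5 \leftrightarrow P_4) \land P_1) = T, so the formula = T.
Row P_1=F, P_2=T, P_3=T, P_4=T, P_5=F: (P_3 \oplus P_5) = T, (P_1 \oplus (P_4 \land P_2)) = T, (\neg (P_5 \leftrightarrow P_4) \land P_1) = F, so the formula = T.
Row P_1=F, P_2=F, P_3=T, P_4=F, P_5=T: (P_3 \oplus P_5) = F, (P_1 \oplus (P_4 \land P_2)) = F, (\neg (P_5 \leftrightarrow P_4) \land P_1) = F, so the formula = F.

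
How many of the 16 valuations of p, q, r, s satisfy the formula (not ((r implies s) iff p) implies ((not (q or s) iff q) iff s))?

p | q | r | s || (r implies s) | ((r implies s) iff p) | not ((r implies s) iff p) | (q or s) | not (q or s) | (not (q or s) iff q) | ((not (q or s) iff q) iff s) | φ
1 | 1 | 1 | 1 ||       1       |           1           |             0             |    1     |      0       |          0           |              0               | 1
1 | 1 | 1 | 0 ||       0       |           0           |             1             |    1     |      0       |          0           |              1               | 1
1 | 1 | 0 | 1 ||       1       |           1           |             0             |    1     |      0       |          0           |              0               | 1
1 | 1 | 0 | 0 ||       1       |           1           |             0             |    1     |      0       |          0           |              1               | 1
1 | 0 | 1 | 1 ||       1       |           1           |             0             |    1     |      0       |          1           |              1               | 1
1 | 0 | 1 | 0 ||       0       |           0           |             1             |    0     |      1       |          0           |              1               | 1
1 | 0 | 0 | 1 ||       1       |           1           |             0             |    1     |      0       |          1           |              1               | 1
1 | 0 | 0 | 0 ||       1       |           1           |             0             |    0     |      1       |          0           |              1               | 1
0 | 1 | 1 | 1 ||       1       |           0           |             1             |    1     |      0       |          0           |              0               | 0
0 | 1 | 1 | 0 ||       0       |           1           |             0             |    1     |      0       |          0           |              1               | 1
0 | 1 | 0 | 1 ||       1       |           0           |             1             |    1     |      0       |          0           |              0               | 0
0 | 1 | 0 | 0 ||       1       |           0           |             1             |    1     |      0       |          0           |              1               | 1
0 | 0 | 1 | 1 ||       1       |           0           |             1             |    1     |      0       |          1           |              1               | 1
0 | 0 | 1 | 0 ||       0       |           1           |             0             |    0     |      1       |          0           |              1               | 1
0 | 0 | 0 | 1 ||       1       |           0           |             1             |    1     |      0       |          1           |              1               | 1
0 | 0 | 0 | 0 ||       1       |           0           |             1             |    0     |      1       |          0           |              1               | 1
The formula is true on 14 of the 16 rows.

14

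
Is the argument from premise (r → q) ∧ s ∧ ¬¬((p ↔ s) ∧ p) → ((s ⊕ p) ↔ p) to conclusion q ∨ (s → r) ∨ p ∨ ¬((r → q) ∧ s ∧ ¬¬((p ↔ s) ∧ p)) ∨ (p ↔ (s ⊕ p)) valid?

yes

p | q | r | s | φ | ψ
- | - | - | - | - | -
F | F | F | F | T | T
F | F | F | T | T | T
F | F | T | F | T | T
F | F | T | T | T | T
F | T | F | F | T | T
F | T | F | T | T | T
F | T | T | F | T | T
F | T | T | T | T | T
T | F | F | F | T | T
T | F | F | T | F | T
T | F | T | F | T | T
T | F | T | T | T | T
T | T | F | F | T | T
T | T | F | T | F | T
T | T | T | F | T | T
T | T | T | T | F | T
In every row where φ is true, ψ is also true, so φ ⊨ ψ.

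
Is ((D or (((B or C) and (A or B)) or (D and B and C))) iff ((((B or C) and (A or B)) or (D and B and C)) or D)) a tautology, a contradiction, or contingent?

  A   |   B   |   C   |   D   || (B or C) | (A or B) | ((B or C) and (A or B)) | (D and B and C) |   φ  
False | False | False | False ||  False   |  False   |          False          |      False      |  True
False | False | False |  True ||  False   |  False   |          False          |      False      |  True
False | False |  True | False ||   True   |  False   |          False          |      False      |  True
False | False |  True |  True ||   True   |  False   |          False          |      False      |  True
False |  True | False | False ||   True   |   True   |           True          |      False      |  True
False |  True | False |  True ||   True   |   True   |           True          |      False      |  True
False |  True |  True | False ||   True   |   True   |           True          |      False      |  True
False |  True |  True |  True ||   True   |   True   |           True          |       True      |  True
 True | False | False | False ||  False   |   True   |          False          |      False      |  True
 True | False | False |  True ||  False   |   True   |          False          |      False      |  True
 True | False |  True | False ||   True   |   True   |           True          |      False      |  True
 True | False |  True |  True ||   True   |   True   |           True          |      False      |  True
 True |  True | False | False ||   True   |   True   |           True          |      False      |  True
 True |  True | False |  True ||   True   |   True   |           True          |      False      |  True
 True |  True |  True | False ||   True   |   True   |           True          |      False      |  True
 True |  True |  True |  True ||   True   |   True   |           True          |       True      |  True
Every row is True, so the formula is a tautology.

tautology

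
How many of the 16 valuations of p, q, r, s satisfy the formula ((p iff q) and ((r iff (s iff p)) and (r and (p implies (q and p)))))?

2

p | q | r | s | (p iff q) | (s iff p) | (r iff (s iff p)) | (q and p) | (p implies (q and p)) | φ
- | - | - | - | --------- | --------- | ----------------- | --------- | --------------------- | -
0 | 0 | 0 | 0 |     1     |     1     |         0         |     0     |           1           | 0
0 | 0 | 0 | 1 |     1     |     0     |         1         |     0     |           1           | 0
0 | 0 | 1 | 0 |     1     |     1     |         1         |     0     |           1           | 1
0 | 0 | 1 | 1 |     1     |     0     |         0         |     0     |           1           | 0
0 | 1 | 0 | 0 |     0     |     1     |         0         |     0     |           1           | 0
0 | 1 | 0 | 1 |     0     |     0     |         1         |     0     |           1           | 0
0 | 1 | 1 | 0 |     0     |     1     |         1         |     0     |           1           | 0
0 | 1 | 1 | 1 |     0     |     0     |         0         |     0     |           1           | 0
1 | 0 | 0 | 0 |     0     |     0     |         1         |     0     |           0           | 0
1 | 0 | 0 | 1 |     0     |     1     |         0         |     0     |           0           | 0
1 | 0 | 1 | 0 |     0     |     0     |         0         |     0     |           0           | 0
1 | 0 | 1 | 1 |     0     |     1     |         1         |     0     |           0           | 0
1 | 1 | 0 | 0 |     1     |     0     |         1         |     1     |           1           | 0
1 | 1 | 0 | 1 |     1     |     1     |         0         |     1     |           1           | 0
1 | 1 | 1 | 0 |     1     |     0     |         0         |     1     |           1           | 0
1 | 1 | 1 | 1 |     1     |     1     |         1         |     1     |           1           | 1
The formula is true on 2 of the 16 rows.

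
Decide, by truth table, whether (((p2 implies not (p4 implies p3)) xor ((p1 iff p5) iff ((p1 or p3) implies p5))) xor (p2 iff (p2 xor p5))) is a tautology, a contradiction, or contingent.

  p1     p2     p3     p4     p5   |    φ  
False  False  False  False  False  |   True
False  False  False  False   True  |   True
False  False  False   True  False  |   True
False  False  False   True   True  |   True
False  False   True  False  False  |  False
False  False   True  False   True  |   True
False  False   True   True  False  |  False
False  False   True   True   True  |   True
False   True  False  False  False  |  False
False   True  False  False   True  |  False
False   True  False   True  False  |   True
False   True  False   True   True  |   True
False   True   True  False  False  |   True
False   True   True  False   True  |  False
False   True   True   True  False  |   True
False   True   True   True   True  |  False
 True  False  False  False  False  |   True
 True  False  False  False   True  |  False
 True  False  False   True  False  |   True
 True  False  False   True   True  |  False
 True  False   True  False  False  |   True
 True  False   True  False   True  |  False
 True  False   True   True  False  |   True
 True  False   True   True   True  |  False
 True   True  False  False  False  |  False
 True   True  False  False   True  |   True
 True   True  False   True  False  |   True
 True   True  False   True   True  |  False
 True   True   True  False  False  |  False
 True   True   True  False   True  |   True
 True   True   True   True  False  |  False
 True   True   True   True   True  |   True
18 of 32 rows are True, so the formula is contingent.

contingent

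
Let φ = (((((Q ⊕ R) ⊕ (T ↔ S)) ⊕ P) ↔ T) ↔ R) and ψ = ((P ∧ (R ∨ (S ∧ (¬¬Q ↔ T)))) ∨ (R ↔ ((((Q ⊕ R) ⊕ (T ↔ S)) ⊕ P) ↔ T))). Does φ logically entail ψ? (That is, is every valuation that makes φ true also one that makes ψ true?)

yes

P  Q  R  S  T  |  φ  ψ
F  F  F  F  F  |  T  T
F  F  F  F  T  |  T  T
F  F  F  T  F  |  F  F
F  F  F  T  T  |  F  F
F  F  T  F  F  |  T  T
F  F  T  F  T  |  T  T
F  F  T  T  F  |  F  F
F  F  T  T  T  |  F  F
F  T  F  F  F  |  F  F
F  T  F  F  T  |  F  F
F  T  F  T  F  |  T  T
F  T  F  T  T  |  T  T
F  T  T  F  F  |  F  F
F  T  T  F  T  |  F  F
F  T  T  T  F  |  T  T
F  T  T  T  T  |  T  T
T  F  F  F  F  |  F  F
T  F  F  F  T  |  F  F
T  F  F  T  F  |  T  T
T  F  F  T  T  |  T  T
T  F  T  F  F  |  F  T
T  F  T  F  T  |  F  T
T  F  T  T  F  |  T  T
T  F  T  T  T  |  T  T
T  T  F  F  F  |  T  T
T  T  F  F  T  |  T  T
T  T  F  T  F  |  F  F
T  T  F  T  T  |  F  T
T  T  T  F  F  |  T  T
T  T  T  F  T  |  T  T
T  T  T  T  F  |  F  T
T  T  T  T  T  |  F  T
In every row where φ is true, ψ is also true, so φ ⊨ ψ.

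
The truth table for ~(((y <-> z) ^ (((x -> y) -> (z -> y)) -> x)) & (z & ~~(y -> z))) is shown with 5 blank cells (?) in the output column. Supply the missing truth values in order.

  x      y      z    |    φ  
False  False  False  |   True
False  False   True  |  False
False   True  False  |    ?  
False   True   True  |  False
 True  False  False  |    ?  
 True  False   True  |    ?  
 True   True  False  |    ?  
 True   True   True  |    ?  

True, True, False, True, True

Row x=False, y=True, z=False: ((y <-> z) ^ (((x -> y) -> (z -> y)) -> x)) = False, (z & ~~(y -> z)) = False, (((y <-> z) ^ (((x -> y) -> (z -> y)) -> x)) & (z & ~~(y -> z))) = False, so the formula = True.
Row x=True, y=False, z=False: ((y <-> z) ^ (((x -> y) -> (z -> y)) -> x)) = False, (z & ~~(y -> z)) = False, (((y <-> z) ^ (((x -> y) -> (z -> y)) -> x)) & (z & ~~(y -> z))) = False, so the formula = True.
Row x=True, y=False, z=True: ((y <-> z) ^ (((x -> y) -> (z -> y)) -> x)) = True, (z & ~~(y -> z)) = True, (((y <-> z) ^ (((x -> y) -> (z -> y)) -> x)) & (z & ~~(y -> z))) = True, so the formula = False.
Row x=True, y=True, z=False: ((y <-> z) ^ (((x -> y) -> (z -> y)) -> x)) = True, (z & ~~(y -> z)) = False, (((y <-> z) ^ (((x -> y) -> (z -> y)) -> x)) & (z & ~~(y -> z))) = False, so the formula = True.
Row x=True, y=True, z=True: ((y <-> z) ^ (((x -> y) -> (z -> y)) -> x)) = False, (z & ~~(y -> z)) = True, (((y <-> z) ^ (((x -> y) -> (z -> y)) -> x)) & (z & ~~(y -> z))) = False, so the formula = True.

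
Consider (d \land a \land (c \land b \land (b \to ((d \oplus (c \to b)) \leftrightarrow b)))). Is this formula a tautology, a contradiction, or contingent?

contradiction

a | b | c | d | φ
- | - | - | - | -
T | T | T | T | F
T | T | T | F | F
T | T | F | T | F
T | T | F | F | F
T | F | T | T | F
T | F | T | F | F
T | F | F | T | F
T | F | F | F | F
F | T | T | T | F
F | T | T | F | F
F | T | F | T | F
F | T | F | F | F
F | F | T | T | F
F | F | T | F | F
F | F | F | T | F
F | F | F | F | F
Every row is F, so the formula is a contradiction.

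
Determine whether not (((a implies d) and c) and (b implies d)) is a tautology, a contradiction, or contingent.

a | b | c | d | (a implies d) | ((a implies d) and c) | (b implies d) | φ
- | - | - | - | ------------- | --------------------- | ------------- | -
0 | 0 | 0 | 0 |       1       |           0           |       1       | 1
0 | 0 | 0 | 1 |       1       |           0           |       1       | 1
0 | 0 | 1 | 0 |       1       |           1           |       1       | 0
0 | 0 | 1 | 1 |       1       |           1           |       1       | 0
0 | 1 | 0 | 0 |       1       |           0           |       0       | 1
0 | 1 | 0 | 1 |       1       |           0           |       1       | 1
0 | 1 | 1 | 0 |       1       |           1           |       0       | 1
0 | 1 | 1 | 1 |       1       |           1           |       1       | 0
1 | 0 | 0 | 0 |       0       |           0           |       1       | 1
1 | 0 | 0 | 1 |       1       |           0           |       1       | 1
1 | 0 | 1 | 0 |       0       |           0           |       1       | 1
1 | 0 | 1 | 1 |       1       |           1           |       1       | 0
1 | 1 | 0 | 0 |       0       |           0           |       0       | 1
1 | 1 | 0 | 1 |       1       |           0           |       1       | 1
1 | 1 | 1 | 0 |       0       |           0           |       0       | 1
1 | 1 | 1 | 1 |       1       |           1           |       1       | 0
11 of 16 rows are 1, so the formula is contingent.

contingent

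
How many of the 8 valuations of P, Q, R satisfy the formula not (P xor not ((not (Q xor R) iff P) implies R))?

P | Q | R || (Q xor R) | not (Q xor R) | (not (Q xor R) iff P) | φ
F | F | F ||     F     |       T       |           F           | T
F | F | T ||     T     |       F       |           T           | T
F | T | F ||     T     |       F       |           T           | F
F | T | T ||     F     |       T       |           F           | T
T | F | F ||     F     |       T       |           T           | T
T | F | T ||     T     |       F       |           F           | F
T | T | F ||     T     |       F       |           F           | F
T | T | T ||     F     |       T       |           T           | F
The formula is true on 4 of the 8 rows.

4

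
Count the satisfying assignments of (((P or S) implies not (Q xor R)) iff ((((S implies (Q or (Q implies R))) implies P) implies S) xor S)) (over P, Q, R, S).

10

P  Q  R  S  |  φ
F  F  F  F  |  T
F  F  F  T  |  F
F  F  T  F  |  T
F  F  T  T  |  T
F  T  F  F  |  T
F  T  F  T  |  T
F  T  T  F  |  T
F  T  T  T  |  F
T  F  F  F  |  F
T  F  F  T  |  F
T  F  T  F  |  T
T  F  T  T  |  T
T  T  F  F  |  T
T  T  F  T  |  T
T  T  T  F  |  F
T  T  T  T  |  F
The formula is true on 10 of the 16 rows.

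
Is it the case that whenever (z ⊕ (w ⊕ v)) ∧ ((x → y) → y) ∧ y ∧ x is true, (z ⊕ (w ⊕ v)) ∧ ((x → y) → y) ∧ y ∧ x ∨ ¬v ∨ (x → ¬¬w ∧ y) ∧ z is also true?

x  y  z  w  v  |  φ  ψ
1  1  1  1  1  |  1  1
1  1  1  1  0  |  0  1
1  1  1  0  1  |  0  0
1  1  1  0  0  |  1  1
1  1  0  1  1  |  0  0
1  1  0  1  0  |  1  1
1  1  0  0  1  |  1  1
1  1  0  0  0  |  0  1
1  0  1  1  1  |  0  0
1  0  1  1  0  |  0  1
1  0  1  0  1  |  0  0
1  0  1  0  0  |  0  1
1  0  0  1  1  |  0  0
1  0  0  1  0  |  0  1
1  0  0  0  1  |  0  0
1  0  0  0  0  |  0  1
0  1  1  1  1  |  0  1
0  1  1  1  0  |  0  1
0  1  1  0  1  |  0  1
0  1  1  0  0  |  0  1
0  1  0  1  1  |  0  0
0  1  0  1  0  |  0  1
0  1  0  0  1  |  0  0
0  1  0  0  0  |  0  1
0  0  1  1  1  |  0  1
0  0  1  1  0  |  0  1
0  0  1  0  1  |  0  1
0  0  1  0  0  |  0  1
0  0  0  1  1  |  0  0
0  0  0  1  0  |  0  1
0  0  0  0  1  |  0  0
0  0  0  0  0  |  0  1
In every row where φ is true, ψ is also true, so φ ⊨ ψ.

yes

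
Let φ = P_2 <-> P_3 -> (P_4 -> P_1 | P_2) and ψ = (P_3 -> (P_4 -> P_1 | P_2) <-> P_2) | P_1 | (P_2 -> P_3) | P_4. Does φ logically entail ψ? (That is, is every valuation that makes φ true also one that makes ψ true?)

P_1 | P_2 | P_3 | P_4 || φ | ψ
 1  |  1  |  1  |  1  || 1 | 1
 1  |  1  |  1  |  0  || 1 | 1
 1  |  1  |  0  |  1  || 1 | 1
 1  |  1  |  0  |  0  || 1 | 1
 1  |  0  |  1  |  1  || 0 | 1
 1  |  0  |  1  |  0  || 0 | 1
 1  |  0  |  0  |  1  || 0 | 1
 1  |  0  |  0  |  0  || 0 | 1
 0  |  1  |  1  |  1  || 1 | 1
 0  |  1  |  1  |  0  || 1 | 1
 0  |  1  |  0  |  1  || 1 | 1
 0  |  1  |  0  |  0  || 1 | 1
 0  |  0  |  1  |  1  || 1 | 1
 0  |  0  |  1  |  0  || 0 | 1
 0  |  0  |  0  |  1  || 0 | 1
 0  |  0  |  0  |  0  || 0 | 1
In every row where φ is true, ψ is also true, so φ ⊨ ψ.

yes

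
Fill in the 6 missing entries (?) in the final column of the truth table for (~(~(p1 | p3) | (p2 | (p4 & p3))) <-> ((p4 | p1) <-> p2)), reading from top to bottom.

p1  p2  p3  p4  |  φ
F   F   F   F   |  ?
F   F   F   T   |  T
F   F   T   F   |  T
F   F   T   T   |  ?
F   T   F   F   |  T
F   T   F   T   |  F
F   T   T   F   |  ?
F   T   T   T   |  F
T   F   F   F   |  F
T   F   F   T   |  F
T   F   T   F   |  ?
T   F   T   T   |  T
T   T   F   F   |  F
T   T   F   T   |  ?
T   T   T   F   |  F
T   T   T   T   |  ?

Row p1=F, p2=F, p3=F, p4=F: ~(~(p1 | p3) | (p2 | (p4 & p3))) = F, ((p4 | p1) <-> p2) = T, so the formula = F.
Row p1=F, p2=F, p3=T, p4=T: ~(~(p1 | p3) | (p2 | (p4 & p3))) = F, ((p4 | p1) <-> p2) = F, so the formula = T.
Row p1=F, p2=T, p3=T, p4=F: ~(~(p1 | p3) | (p2 | (p4 & p3))) = F, ((p4 | p1) <-> p2) = F, so the formula = T.
Row p1=T, p2=F, p3=T, p4=F: ~(~(p1 | p3) | (p2 | (p4 & p3))) = T, ((p4 | p1) <-> p2) = F, so the formula = F.
Row p1=T, p2=T, p3=F, p4=T: ~(~(p1 | p3) | (p2 | (p4 & p3))) = F, ((p4 | p1) <-> p2) = T, so the formula = F.
Row p1=T, p2=T, p3=T, p4=T: ~(~(p1 | p3) | (p2 | (p4 & p3))) = F, ((p4 | p1) <-> p2) = T, so the formula = F.

F, T, T, F, F, F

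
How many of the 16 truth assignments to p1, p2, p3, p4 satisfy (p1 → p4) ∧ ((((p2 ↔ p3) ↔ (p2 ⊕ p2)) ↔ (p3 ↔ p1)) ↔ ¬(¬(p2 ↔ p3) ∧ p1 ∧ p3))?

5

p1  p2  p3  p4  |  (p1 → p4)  (p2 ↔ p3)  (p2 ⊕ p2)  ((p2 ↔ p3) ↔ (p2 ⊕ p2))  (p3 ↔ p1)  ¬(p2 ↔ p3)  (¬(p2 ↔ p3) ∧ p1 ∧ p3)  ¬(¬(p2 ↔ p3) ∧ p1 ∧ p3)  φ
0   0   0   0   |      1          1          0                 0                 1          0                 0                        1             0
0   0   0   1   |      1          1          0                 0                 1          0                 0                        1             0
0   0   1   0   |      1          0          0                 1                 0          1                 0                        1             0
0   0   1   1   |      1          0          0                 1                 0          1                 0                        1             0
0   1   0   0   |      1          0          0                 1                 1          1                 0                        1             1
0   1   0   1   |      1          0          0                 1                 1          1                 0                        1             1
0   1   1   0   |      1          1          0                 0                 0          0                 0                        1             1
0   1   1   1   |      1          1          0                 0                 0          0                 0                        1             1
1   0   0   0   |      0          1          0                 0                 0          0                 0                        1             0
1   0   0   1   |      1          1          0                 0                 0          0                 0                        1             1
1   0   1   0   |      0          0          0                 1                 1          1                 1                        0             0
1   0   1   1   |      1          0          0                 1                 1          1                 1                        0             0
1   1   0   0   |      0          0          0                 1                 0          1                 0                        1             0
1   1   0   1   |      1          0          0                 1                 0          1                 0                        1             0
1   1   1   0   |      0          1          0                 0                 1          0                 0                        1             0
1   1   1   1   |      1          1          0                 0                 1          0                 0                        1             0
The formula is true on 5 of the 16 rows.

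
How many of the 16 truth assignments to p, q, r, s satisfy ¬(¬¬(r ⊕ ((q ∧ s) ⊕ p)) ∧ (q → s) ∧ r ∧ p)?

p | q | r | s | (q ∧ s) | ((q ∧ s) ⊕ p) | (r ⊕ ((q ∧ s) ⊕ p)) | ¬(r ⊕ ((q ∧ s) ⊕ p)) | ¬¬(r ⊕ ((q ∧ s) ⊕ p)) | (q → s) | φ
- | - | - | - | ------- | ------------- | ------------------- | -------------------- | --------------------- | ------- | -
T | T | T | T |    T    |       F       |          T          |          F           |           T           |    T    | F
T | T | T | F |    F    |       T       |          F          |          T           |           F           |    F    | T
T | T | F | T |    T    |       F       |          F          |          T           |           F           |    T    | T
T | T | F | F |    F    |       T       |          T          |          F           |           T           |    F    | T
T | F | T | T |    F    |       T       |          F          |          T           |           F           |    T    | T
T | F | T | F |    F    |       T       |          F          |          T           |           F           |    T    | T
T | F | F | T |    F    |       T       |          T          |          F           |           T           |    T    | T
T | F | F | F |    F    |       T       |          T          |          F           |           T           |    T    | T
F | T | T | T |    T    |       T       |          F          |          T           |           F           |    T    | T
F | T | T | F |    F    |       F       |          T          |          F           |           T           |    F    | T
F | T | F | T |    T    |       T       |          T          |          F           |           T           |    T    | T
F | T | F | F |    F    |       F       |          F          |          T           |           F           |    F    | T
F | F | T | T |    F    |       F       |          T          |          F           |           T           |    T    | T
F | F | T | F |    F    |       F       |          T          |          F           |           T           |    T    | T
F | F | F | T |    F    |       F       |          F          |          T           |           F           |    T    | T
F | F | F | F |    F    |       F       |          F          |          T           |           F           |    T    | T
The formula is true on 15 of the 16 rows.

15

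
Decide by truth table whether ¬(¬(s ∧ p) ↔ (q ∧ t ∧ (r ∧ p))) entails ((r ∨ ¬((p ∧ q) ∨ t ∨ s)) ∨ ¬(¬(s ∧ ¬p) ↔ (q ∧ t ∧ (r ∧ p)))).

no

p | q | r | s | t | φ | ψ
- | - | - | - | - | - | -
1 | 1 | 1 | 1 | 1 | 1 | 1
1 | 1 | 1 | 1 | 0 | 0 | 1
1 | 1 | 1 | 0 | 1 | 0 | 1
1 | 1 | 1 | 0 | 0 | 1 | 1
1 | 1 | 0 | 1 | 1 | 0 | 1
1 | 1 | 0 | 1 | 0 | 0 | 1
1 | 1 | 0 | 0 | 1 | 1 | 1
1 | 1 | 0 | 0 | 0 | 1 | 1
1 | 0 | 1 | 1 | 1 | 0 | 1
1 | 0 | 1 | 1 | 0 | 0 | 1
1 | 0 | 1 | 0 | 1 | 1 | 1
1 | 0 | 1 | 0 | 0 | 1 | 1
1 | 0 | 0 | 1 | 1 | 0 | 1
1 | 0 | 0 | 1 | 0 | 0 | 1
1 | 0 | 0 | 0 | 1 | 1 | 1
1 | 0 | 0 | 0 | 0 | 1 | 1
0 | 1 | 1 | 1 | 1 | 1 | 1
0 | 1 | 1 | 1 | 0 | 1 | 1
0 | 1 | 1 | 0 | 1 | 1 | 1
0 | 1 | 1 | 0 | 0 | 1 | 1
0 | 1 | 0 | 1 | 1 | 1 | 0
0 | 1 | 0 | 1 | 0 | 1 | 0
0 | 1 | 0 | 0 | 1 | 1 | 1
0 | 1 | 0 | 0 | 0 | 1 | 1
0 | 0 | 1 | 1 | 1 | 1 | 1
0 | 0 | 1 | 1 | 0 | 1 | 1
0 | 0 | 1 | 0 | 1 | 1 | 1
0 | 0 | 1 | 0 | 0 | 1 | 1
0 | 0 | 0 | 1 | 1 | 1 | 0
0 | 0 | 0 | 1 | 0 | 1 | 0
0 | 0 | 0 | 0 | 1 | 1 | 1
0 | 0 | 0 | 0 | 0 | 1 | 1
At p=0, q=1, r=0, s=1, t=1 we have φ true but ψ false, so φ does not entail ψ.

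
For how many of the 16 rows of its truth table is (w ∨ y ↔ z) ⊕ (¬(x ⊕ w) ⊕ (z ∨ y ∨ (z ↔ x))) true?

x | y | z | w || (w ∨ y) | ((w ∨ y) ↔ z) | (x ⊕ w) | ¬(x ⊕ w) | (z ∨ y) | (z ↔ x) | ((z ∨ y) ∨ (z ↔ x)) | φ
T | T | T | T ||    T    |       T       |    F    |    T     |    T    |    T    |          T          | T
T | T | T | F ||    T    |       T       |    T    |    F     |    T    |    T    |          T          | F
T | T | F | T ||    T    |       F       |    F    |    T     |    T    |    F    |          T          | F
T | T | F | F ||    T    |       F       |    T    |    F     |    T    |    F    |          T          | T
T | F | T | T ||    T    |       T       |    F    |    T     |    T    |    T    |          T          | T
T | F | T | F ||    F    |       F       |    T    |    F     |    T    |    T    |          T          | T
T | F | F | T ||    T    |       F       |    F    |    T     |    F    |    F    |          F          | T
T | F | F | F ||    F    |       T       |    T    |    F     |    F    |    F    |          F          | T
F | T | T | T ||    T    |       T       |    T    |    F     |    T    |    F    |          T          | F
F | T | T | F ||    T    |       T       |    F    |    T     |    T    |    F    |          T          | T
F | T | F | T ||    T    |       F       |    T    |    F     |    T    |    T    |          T          | T
F | T | F | F ||    T    |       F       |    F    |    T     |    T    |    T    |          T          | F
F | F | T | T ||    T    |       T       |    T    |    F     |    T    |    F    |          T          | F
F | F | T | F ||    F    |       F       |    F    |    T     |    T    |    F    |          T          | F
F | F | F | T ||    T    |       F       |    T    |    F     |    F    |    T    |          T          | T
F | F | F | F ||    F    |       T       |    F    |    T     |    F    |    T    |          T          | T
The formula is true on 10 of the 16 rows.

10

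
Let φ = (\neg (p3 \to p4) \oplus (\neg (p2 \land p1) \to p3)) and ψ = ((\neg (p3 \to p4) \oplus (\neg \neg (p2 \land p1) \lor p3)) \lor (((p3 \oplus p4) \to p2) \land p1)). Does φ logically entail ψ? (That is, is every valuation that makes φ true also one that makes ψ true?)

p1 | p2 | p3 | p4 || φ | ψ
T  | T  | T  | T  || T | T
T  | T  | T  | F  || F | T
T  | T  | F  | T  || T | T
T  | T  | F  | F  || T | T
T  | F  | T  | T  || T | T
T  | F  | T  | F  || F | F
T  | F  | F  | T  || F | F
T  | F  | F  | F  || F | T
F  | T  | T  | T  || T | T
F  | T  | T  | F  || F | F
F  | T  | F  | T  || F | F
F  | T  | F  | F  || F | F
F  | F  | T  | T  || T | T
F  | F  | T  | F  || F | F
F  | F  | F  | T  || F | F
F  | F  | F  | F  || F | F
In every row where φ is true, ψ is also true, so φ ⊨ ψ.

yes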